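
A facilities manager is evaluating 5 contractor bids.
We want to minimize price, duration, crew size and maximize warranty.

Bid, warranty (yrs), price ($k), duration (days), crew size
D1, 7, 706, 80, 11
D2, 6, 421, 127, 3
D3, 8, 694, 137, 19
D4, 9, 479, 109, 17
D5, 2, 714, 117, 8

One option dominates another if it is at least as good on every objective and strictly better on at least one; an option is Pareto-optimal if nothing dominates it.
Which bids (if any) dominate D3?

D4: warranty 9≥8, price 479≤694, duration 109≤137, crew size 17≤19 — dominates D3.
Others (D1, D2, D5) are each worse than D3 on at least one objective.

D4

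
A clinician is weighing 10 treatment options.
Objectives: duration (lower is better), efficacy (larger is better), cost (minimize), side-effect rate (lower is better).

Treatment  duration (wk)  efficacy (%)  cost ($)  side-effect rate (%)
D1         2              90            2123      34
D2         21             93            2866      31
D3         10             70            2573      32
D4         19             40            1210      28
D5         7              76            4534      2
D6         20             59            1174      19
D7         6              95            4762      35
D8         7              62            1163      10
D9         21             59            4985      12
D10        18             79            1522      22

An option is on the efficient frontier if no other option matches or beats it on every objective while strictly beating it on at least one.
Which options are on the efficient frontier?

D1, D2, D3, D5, D7, D8, D10

D1: not dominated (best duration).
D2: not dominated.
D3: not dominated.
D4: dominated by D8 (duration 7≤19, efficacy 62≥40, cost 1163≤1210, side-effect rate 10≤28).
D5: not dominated (best side-effect rate).
D6: dominated by D8 (duration 7≤20, efficacy 62≥59, cost 1163≤1174, side-effect rate 10≤19).
D7: not dominated (best efficacy).
D8: not dominated (best cost).
D9: dominated by D5 (duration 7≤21, efficacy 76≥59, cost 4534≤4985, side-effect rate 2≤12).
D10: not dominated.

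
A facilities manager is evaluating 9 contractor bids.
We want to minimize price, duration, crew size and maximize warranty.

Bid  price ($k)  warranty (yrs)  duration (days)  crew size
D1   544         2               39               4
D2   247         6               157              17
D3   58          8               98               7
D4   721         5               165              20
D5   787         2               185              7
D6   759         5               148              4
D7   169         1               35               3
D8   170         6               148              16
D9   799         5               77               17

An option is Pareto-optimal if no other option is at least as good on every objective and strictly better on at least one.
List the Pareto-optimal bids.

D1, D3, D6, D7, D9

D1: not dominated.
D2: dominated by D3 (price 58≤247, warranty 8≥6, duration 98≤157, crew size 7≤17).
D3: not dominated (best price).
D4: dominated by D2 (price 247≤721, warranty 6≥5, duration 157≤165, crew size 17≤20).
D5: dominated by D1 (price 544≤787, warranty 2≥2, duration 39≤185, crew size 4≤7).
D6: not dominated.
D7: not dominated (best duration).
D8: dominated by D3 (price 58≤170, warranty 8≥6, duration 98≤148, crew size 7≤16).
D9: not dominated.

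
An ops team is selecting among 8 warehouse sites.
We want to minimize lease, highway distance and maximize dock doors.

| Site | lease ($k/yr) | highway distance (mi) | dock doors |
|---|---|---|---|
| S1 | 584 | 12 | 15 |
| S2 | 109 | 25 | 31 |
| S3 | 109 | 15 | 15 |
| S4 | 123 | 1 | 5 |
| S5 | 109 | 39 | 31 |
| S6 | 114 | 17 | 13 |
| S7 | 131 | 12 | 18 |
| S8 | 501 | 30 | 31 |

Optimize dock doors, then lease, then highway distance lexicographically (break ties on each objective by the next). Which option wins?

S2

First maximize dock doors: best is 31, kept {S2, S5, S8}.
Then minimize lease: best is 109, kept {S2, S5}.
Then minimize highway distance: best is 25, kept {S2}.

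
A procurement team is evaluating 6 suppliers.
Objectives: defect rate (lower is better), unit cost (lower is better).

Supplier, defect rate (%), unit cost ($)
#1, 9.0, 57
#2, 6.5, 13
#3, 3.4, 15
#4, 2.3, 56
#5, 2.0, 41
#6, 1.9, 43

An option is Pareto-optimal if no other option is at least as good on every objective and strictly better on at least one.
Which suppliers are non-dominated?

#1: dominated by #2 (defect rate 6.5≤9.0, unit cost 13≤57).
#2: not dominated (best unit cost).
#3: not dominated.
#4: dominated by #5 (defect rate 2.0≤2.3, unit cost 41≤56).
#5: not dominated.
#6: not dominated (best defect rate).

#2, #3, #5, #6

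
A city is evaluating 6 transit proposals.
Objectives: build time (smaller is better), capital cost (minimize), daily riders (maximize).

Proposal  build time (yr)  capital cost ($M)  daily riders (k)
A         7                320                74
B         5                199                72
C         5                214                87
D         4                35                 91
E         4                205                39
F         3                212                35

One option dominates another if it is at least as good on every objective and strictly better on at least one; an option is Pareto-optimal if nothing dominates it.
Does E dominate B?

No

E vs B: E is worse on capital cost (205 vs 199), so it does not dominate B.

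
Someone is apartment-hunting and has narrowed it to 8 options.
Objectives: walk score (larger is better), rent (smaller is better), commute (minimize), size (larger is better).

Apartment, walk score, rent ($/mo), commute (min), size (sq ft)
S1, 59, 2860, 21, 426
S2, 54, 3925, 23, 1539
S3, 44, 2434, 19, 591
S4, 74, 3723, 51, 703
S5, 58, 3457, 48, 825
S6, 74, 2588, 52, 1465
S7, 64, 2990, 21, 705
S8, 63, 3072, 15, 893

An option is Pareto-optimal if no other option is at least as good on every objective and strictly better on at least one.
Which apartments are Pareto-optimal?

S1, S2, S3, S4, S6, S7, S8

S1: not dominated.
S2: not dominated (best size).
S3: not dominated (best rent).
S4: not dominated.
S5: dominated by S8 (walk score 63≥58, rent 3072≤3457, commute 15≤48, size 893≥825).
S6: not dominated.
S7: not dominated.
S8: not dominated (best commute).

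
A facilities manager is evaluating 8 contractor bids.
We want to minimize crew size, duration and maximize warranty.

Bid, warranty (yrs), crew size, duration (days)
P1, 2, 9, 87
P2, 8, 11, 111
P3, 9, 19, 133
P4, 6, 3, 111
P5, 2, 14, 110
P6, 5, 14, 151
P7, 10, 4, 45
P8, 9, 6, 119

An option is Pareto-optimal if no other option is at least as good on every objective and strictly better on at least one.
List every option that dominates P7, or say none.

P1: worse on warranty (2 vs 10).
P2: worse on warranty (8 vs 10).
P3: worse on warranty (9 vs 10).
P4: worse on warranty (6 vs 10).
P5: worse on warranty (2 vs 10).
P6: worse on warranty (5 vs 10).
P8: worse on warranty (9 vs 10).
No option dominates P7.

none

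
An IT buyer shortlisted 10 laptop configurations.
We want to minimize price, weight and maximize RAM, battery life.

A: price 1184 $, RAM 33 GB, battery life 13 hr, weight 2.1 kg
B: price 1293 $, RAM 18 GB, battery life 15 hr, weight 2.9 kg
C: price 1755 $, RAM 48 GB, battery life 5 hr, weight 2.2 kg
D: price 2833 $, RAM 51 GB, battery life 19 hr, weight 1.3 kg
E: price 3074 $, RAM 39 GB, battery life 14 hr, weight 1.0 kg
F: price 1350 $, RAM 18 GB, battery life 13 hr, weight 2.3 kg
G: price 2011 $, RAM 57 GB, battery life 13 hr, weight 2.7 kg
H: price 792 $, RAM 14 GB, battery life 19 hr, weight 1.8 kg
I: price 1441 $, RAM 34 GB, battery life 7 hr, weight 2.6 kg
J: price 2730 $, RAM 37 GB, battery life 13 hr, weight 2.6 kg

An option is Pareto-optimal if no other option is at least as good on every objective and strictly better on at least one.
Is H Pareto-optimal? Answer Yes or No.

Yes

A: worse on price (1184 vs 792).
B: worse on price (1293 vs 792).
C: worse on price (1755 vs 792).
D: worse on price (2833 vs 792).
E: worse on price (3074 vs 792).
F: worse on price (1350 vs 792).
G: worse on price (2011 vs 792).
I: worse on price (1441 vs 792).
J: worse on price (2730 vs 792).
No option is at least as good as H on every objective and strictly better on one.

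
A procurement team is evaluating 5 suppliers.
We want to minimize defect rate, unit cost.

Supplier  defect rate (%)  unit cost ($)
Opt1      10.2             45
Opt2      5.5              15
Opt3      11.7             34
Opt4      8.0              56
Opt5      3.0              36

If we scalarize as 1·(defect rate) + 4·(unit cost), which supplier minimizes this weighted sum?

Opt1: 1·10.2 + 4·45 = 190.2
Opt2: 1·5.5 + 4·15 = 65.5
Opt3: 1·11.7 + 4·34 = 147.7
Opt4: 1·8.0 + 4·56 = 232.0
Opt5: 1·3.0 + 4·36 = 147.0
Lowest: Opt2 at 65.5.

Opt2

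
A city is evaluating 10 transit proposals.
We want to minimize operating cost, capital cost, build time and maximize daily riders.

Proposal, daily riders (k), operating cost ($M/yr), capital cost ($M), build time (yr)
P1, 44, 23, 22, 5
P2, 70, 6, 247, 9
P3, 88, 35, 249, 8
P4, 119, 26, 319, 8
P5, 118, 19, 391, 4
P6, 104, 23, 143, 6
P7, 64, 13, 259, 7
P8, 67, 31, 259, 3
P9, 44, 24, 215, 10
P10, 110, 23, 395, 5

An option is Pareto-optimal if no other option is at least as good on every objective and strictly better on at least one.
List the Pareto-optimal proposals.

P1, P2, P4, P5, P6, P7, P8

P1: not dominated (best capital cost).
P2: not dominated (best operating cost).
P3: dominated by P6 (daily riders 104≥88, operating cost 23≤35, capital cost 143≤249, build time 6≤8).
P4: not dominated (best daily riders).
P5: not dominated.
P6: not dominated.
P7: not dominated.
P8: not dominated (best build time).
P9: dominated by P1 (daily riders 44≥44, operating cost 23≤24, capital cost 22≤215, build time 5≤10).
P10: dominated by P5 (daily riders 118≥110, operating cost 19≤23, capital cost 391≤395, build time 4≤5).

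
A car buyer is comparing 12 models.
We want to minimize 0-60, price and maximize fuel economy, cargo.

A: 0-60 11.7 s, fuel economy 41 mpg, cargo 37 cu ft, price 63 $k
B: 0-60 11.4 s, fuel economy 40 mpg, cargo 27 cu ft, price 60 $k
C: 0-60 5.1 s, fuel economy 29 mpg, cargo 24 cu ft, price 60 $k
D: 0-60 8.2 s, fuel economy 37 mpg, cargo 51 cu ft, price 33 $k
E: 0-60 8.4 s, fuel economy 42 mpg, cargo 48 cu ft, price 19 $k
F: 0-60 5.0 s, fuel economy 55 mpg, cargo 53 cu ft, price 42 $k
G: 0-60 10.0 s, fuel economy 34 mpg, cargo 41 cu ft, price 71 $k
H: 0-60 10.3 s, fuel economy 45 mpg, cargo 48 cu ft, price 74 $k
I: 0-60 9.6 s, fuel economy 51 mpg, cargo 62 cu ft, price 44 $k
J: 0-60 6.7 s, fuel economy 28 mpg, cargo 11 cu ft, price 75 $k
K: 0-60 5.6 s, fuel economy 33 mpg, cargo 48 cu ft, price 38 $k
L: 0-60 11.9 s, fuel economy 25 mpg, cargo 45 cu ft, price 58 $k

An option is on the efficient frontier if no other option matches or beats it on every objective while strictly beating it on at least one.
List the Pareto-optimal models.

D, E, F, I, K

A: dominated by E (0-60 8.4≤11.7, fuel economy 42≥41, cargo 48≥37, price 19≤63).
B: dominated by E (0-60 8.4≤11.4, fuel economy 42≥40, cargo 48≥27, price 19≤60).
C: dominated by F (0-60 5.0≤5.1, fuel economy 55≥29, cargo 53≥24, price 42≤60).
D: not dominated.
E: not dominated (best price).
F: not dominated (best 0-60).
G: dominated by D (0-60 8.2≤10.0, fuel economy 37≥34, cargo 51≥41, price 33≤71).
H: dominated by F (0-60 5.0≤10.3, fuel economy 55≥45, cargo 53≥48, price 42≤74).
I: not dominated (best cargo).
J: dominated by C (0-60 5.1≤6.7, fuel economy 29≥28, cargo 24≥11, price 60≤75).
K: not dominated.
L: dominated by D (0-60 8.2≤11.9, fuel economy 37≥25, cargo 51≥45, price 33≤58).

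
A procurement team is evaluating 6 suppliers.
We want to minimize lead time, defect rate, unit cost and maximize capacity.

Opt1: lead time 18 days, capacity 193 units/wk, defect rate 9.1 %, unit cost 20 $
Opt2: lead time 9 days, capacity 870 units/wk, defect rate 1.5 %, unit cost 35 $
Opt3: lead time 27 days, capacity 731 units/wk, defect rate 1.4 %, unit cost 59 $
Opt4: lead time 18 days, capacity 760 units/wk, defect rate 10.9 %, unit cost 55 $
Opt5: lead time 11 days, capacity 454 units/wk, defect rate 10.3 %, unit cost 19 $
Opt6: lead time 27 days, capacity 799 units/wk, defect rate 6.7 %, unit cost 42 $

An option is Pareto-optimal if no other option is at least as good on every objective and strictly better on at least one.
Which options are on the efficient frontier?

Opt1, Opt2, Opt3, Opt5

Opt1: not dominated.
Opt2: not dominated (best lead time).
Opt3: not dominated (best defect rate).
Opt4: dominated by Opt2 (lead time 9≤18, capacity 870≥760, defect rate 1.5≤10.9, unit cost 35≤55).
Opt5: not dominated (best unit cost).
Opt6: dominated by Opt2 (lead time 9≤27, capacity 870≥799, defect rate 1.5≤6.7, unit cost 35≤42).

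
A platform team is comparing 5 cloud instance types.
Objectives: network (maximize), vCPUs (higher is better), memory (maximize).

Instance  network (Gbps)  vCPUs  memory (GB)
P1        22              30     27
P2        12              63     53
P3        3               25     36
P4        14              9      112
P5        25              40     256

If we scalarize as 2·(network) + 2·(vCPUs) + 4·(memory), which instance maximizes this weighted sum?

P5

P1: 2·22 + 2·30 + 4·27 = 212
P2: 2·12 + 2·63 + 4·53 = 362
P3: 2·3 + 2·25 + 4·36 = 200
P4: 2·14 + 2·9 + 4·112 = 494
P5: 2·25 + 2·40 + 4·256 = 1154
Highest: P5 at 1154.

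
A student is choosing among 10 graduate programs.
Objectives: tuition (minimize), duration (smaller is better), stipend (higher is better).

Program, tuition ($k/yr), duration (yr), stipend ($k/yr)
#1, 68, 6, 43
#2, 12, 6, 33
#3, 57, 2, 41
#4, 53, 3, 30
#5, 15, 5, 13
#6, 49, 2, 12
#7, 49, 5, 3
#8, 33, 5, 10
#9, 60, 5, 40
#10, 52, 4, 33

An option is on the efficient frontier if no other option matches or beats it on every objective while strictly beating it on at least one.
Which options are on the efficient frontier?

#1: not dominated (best stipend).
#2: not dominated (best tuition).
#3: not dominated.
#4: not dominated.
#5: not dominated.
#6: not dominated.
#7: dominated by #5 (tuition 15≤49, duration 5≤5, stipend 13≥3).
#8: dominated by #5 (tuition 15≤33, duration 5≤5, stipend 13≥10).
#9: dominated by #3 (tuition 57≤60, duration 2≤5, stipend 41≥40).
#10: not dominated.

#1, #2, #3, #4, #5, #6, #10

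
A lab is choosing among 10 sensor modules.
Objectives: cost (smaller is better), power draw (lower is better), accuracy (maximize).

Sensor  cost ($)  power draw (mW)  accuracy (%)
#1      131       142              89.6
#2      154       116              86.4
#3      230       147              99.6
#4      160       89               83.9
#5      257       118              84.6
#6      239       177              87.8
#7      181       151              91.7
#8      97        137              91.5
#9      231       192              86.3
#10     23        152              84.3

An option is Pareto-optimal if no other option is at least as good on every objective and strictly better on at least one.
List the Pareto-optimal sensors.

#1: dominated by #8 (cost 97≤131, power draw 137≤142, accuracy 91.5≥89.6).
#2: not dominated.
#3: not dominated (best accuracy).
#4: not dominated (best power draw).
#5: dominated by #2 (cost 154≤257, power draw 116≤118, accuracy 86.4≥84.6).
#6: dominated by #1 (cost 131≤239, power draw 142≤177, accuracy 89.6≥87.8).
#7: not dominated.
#8: not dominated.
#9: dominated by #1 (cost 131≤231, power draw 142≤192, accuracy 89.6≥86.3).
#10: not dominated (best cost).

#2, #3, #4, #7, #8, #10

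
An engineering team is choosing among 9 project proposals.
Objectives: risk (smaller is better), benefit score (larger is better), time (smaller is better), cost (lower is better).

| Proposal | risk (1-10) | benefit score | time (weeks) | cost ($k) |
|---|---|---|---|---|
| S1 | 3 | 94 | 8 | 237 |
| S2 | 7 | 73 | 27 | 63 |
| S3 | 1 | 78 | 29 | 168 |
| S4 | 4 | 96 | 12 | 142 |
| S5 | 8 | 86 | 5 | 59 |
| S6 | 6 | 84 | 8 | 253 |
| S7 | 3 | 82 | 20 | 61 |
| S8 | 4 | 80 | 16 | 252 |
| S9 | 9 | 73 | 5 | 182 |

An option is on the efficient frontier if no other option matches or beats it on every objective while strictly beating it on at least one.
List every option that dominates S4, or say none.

none

S1: worse on benefit score (94 vs 96).
S2: worse on risk (7 vs 4).
S3: worse on benefit score (78 vs 96).
S5: worse on risk (8 vs 4).
S6: worse on risk (6 vs 4).
S7: worse on benefit score (82 vs 96).
S8: worse on benefit score (80 vs 96).
S9: worse on risk (9 vs 4).
No option dominates S4.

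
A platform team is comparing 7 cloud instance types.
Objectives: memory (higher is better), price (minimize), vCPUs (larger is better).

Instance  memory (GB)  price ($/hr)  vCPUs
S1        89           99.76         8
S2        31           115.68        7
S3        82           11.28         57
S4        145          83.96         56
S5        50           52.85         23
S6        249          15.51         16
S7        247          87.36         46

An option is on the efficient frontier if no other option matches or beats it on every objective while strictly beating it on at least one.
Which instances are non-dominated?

S3, S4, S6, S7

S1: dominated by S4 (memory 145≥89, price 83.96≤99.76, vCPUs 56≥8).
S2: dominated by S1 (memory 89≥31, price 99.76≤115.68, vCPUs 8≥7).
S3: not dominated (best price).
S4: not dominated.
S5: dominated by S3 (memory 82≥50, price 11.28≤52.85, vCPUs 57≥23).
S6: not dominated (best memory).
S7: not dominated.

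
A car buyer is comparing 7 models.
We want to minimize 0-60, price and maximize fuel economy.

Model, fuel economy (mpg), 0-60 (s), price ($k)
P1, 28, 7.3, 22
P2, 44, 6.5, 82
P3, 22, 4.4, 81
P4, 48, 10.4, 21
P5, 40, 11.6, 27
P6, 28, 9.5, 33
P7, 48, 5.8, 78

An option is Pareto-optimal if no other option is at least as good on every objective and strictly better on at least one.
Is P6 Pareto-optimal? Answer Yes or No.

No

P1 vs P6: fuel economy 28≥28, 0-60 7.3≤9.5, price 22≤33 — P1 is at least as good on every objective and strictly better on at least one, so P1 dominates P6.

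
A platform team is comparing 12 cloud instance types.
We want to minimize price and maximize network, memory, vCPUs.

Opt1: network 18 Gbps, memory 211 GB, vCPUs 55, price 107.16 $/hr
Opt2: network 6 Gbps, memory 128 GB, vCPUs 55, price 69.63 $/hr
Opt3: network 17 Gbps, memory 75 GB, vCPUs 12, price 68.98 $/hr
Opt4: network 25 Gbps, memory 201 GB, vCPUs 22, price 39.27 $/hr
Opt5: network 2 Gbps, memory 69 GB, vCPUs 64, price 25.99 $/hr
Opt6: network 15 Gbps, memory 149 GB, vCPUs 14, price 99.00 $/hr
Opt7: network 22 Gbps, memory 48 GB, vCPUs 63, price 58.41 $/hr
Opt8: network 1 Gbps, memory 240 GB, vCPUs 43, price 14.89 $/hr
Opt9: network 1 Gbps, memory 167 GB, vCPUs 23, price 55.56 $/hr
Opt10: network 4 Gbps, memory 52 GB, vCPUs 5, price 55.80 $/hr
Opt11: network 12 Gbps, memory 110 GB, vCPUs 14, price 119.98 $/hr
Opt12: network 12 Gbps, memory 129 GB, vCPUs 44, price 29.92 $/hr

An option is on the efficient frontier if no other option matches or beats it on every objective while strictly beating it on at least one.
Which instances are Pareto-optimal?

Opt1: not dominated.
Opt2: not dominated.
Opt3: dominated by Opt4 (network 25≥17, memory 201≥75, vCPUs 22≥12, price 39.27≤68.98).
Opt4: not dominated (best network).
Opt5: not dominated (best vCPUs).
Opt6: dominated by Opt4 (network 25≥15, memory 201≥149, vCPUs 22≥14, price 39.27≤99.00).
Opt7: not dominated.
Opt8: not dominated (best memory).
Opt9: dominated by Opt8 (network 1≥1, memory 240≥167, vCPUs 43≥23, price 14.89≤55.56).
Opt10: dominated by Opt4 (network 25≥4, memory 201≥52, vCPUs 22≥5, price 39.27≤55.80).
Opt11: dominated by Opt1 (network 18≥12, memory 211≥110, vCPUs 55≥14, price 107.16≤119.98).
Opt12: not dominated.

Opt1, Opt2, Opt4, Opt5, Opt7, Opt8, Opt12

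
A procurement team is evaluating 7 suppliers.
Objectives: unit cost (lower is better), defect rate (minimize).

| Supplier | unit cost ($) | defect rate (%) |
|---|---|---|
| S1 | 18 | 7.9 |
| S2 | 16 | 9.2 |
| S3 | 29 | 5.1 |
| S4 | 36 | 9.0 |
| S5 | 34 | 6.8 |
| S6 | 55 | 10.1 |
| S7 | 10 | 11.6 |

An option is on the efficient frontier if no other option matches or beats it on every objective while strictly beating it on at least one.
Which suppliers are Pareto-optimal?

S1: not dominated.
S2: not dominated.
S3: not dominated (best defect rate).
S4: dominated by S1 (unit cost 18≤36, defect rate 7.9≤9.0).
S5: dominated by S3 (unit cost 29≤34, defect rate 5.1≤6.8).
S6: dominated by S1 (unit cost 18≤55, defect rate 7.9≤10.1).
S7: not dominated (best unit cost).

S1, S2, S3, S7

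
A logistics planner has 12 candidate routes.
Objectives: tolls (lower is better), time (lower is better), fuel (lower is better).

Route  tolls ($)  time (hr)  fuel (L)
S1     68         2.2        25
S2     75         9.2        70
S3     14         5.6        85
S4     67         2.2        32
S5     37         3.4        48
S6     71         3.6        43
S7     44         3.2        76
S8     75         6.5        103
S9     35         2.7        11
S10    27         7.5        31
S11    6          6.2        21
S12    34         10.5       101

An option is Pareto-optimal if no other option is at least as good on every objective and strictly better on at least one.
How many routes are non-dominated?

S1: not dominated.
S2: dominated by S1 (tolls 68≤75, time 2.2≤9.2, fuel 25≤70).
S3: not dominated.
S4: not dominated.
S5: dominated by S9 (tolls 35≤37, time 2.7≤3.4, fuel 11≤48).
S6: dominated by S1 (tolls 68≤71, time 2.2≤3.6, fuel 25≤43).
S7: dominated by S9 (tolls 35≤44, time 2.7≤3.2, fuel 11≤76).
S8: dominated by S1 (tolls 68≤75, time 2.2≤6.5, fuel 25≤103).
S9: not dominated (best fuel).
S10: dominated by S11 (tolls 6≤27, time 6.2≤7.5, fuel 21≤31).
S11: not dominated (best tolls).
S12: dominated by S3 (tolls 14≤34, time 5.6≤10.5, fuel 85≤101).
Pareto-optimal: S1, S3, S4, S9, S11 → 5.

5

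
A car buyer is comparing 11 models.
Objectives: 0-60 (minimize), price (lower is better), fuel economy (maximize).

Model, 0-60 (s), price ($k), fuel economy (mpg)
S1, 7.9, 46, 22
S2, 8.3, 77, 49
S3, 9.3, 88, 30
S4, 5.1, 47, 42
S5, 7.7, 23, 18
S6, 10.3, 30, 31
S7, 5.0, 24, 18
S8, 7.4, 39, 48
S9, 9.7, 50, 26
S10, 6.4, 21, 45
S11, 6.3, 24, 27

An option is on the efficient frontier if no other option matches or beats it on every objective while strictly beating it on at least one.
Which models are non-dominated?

S2, S4, S7, S8, S10, S11

S1: dominated by S8 (0-60 7.4≤7.9, price 39≤46, fuel economy 48≥22).
S2: not dominated (best fuel economy).
S3: dominated by S2 (0-60 8.3≤9.3, price 77≤88, fuel economy 49≥30).
S4: not dominated.
S5: dominated by S10 (0-60 6.4≤7.7, price 21≤23, fuel economy 45≥18).
S6: dominated by S10 (0-60 6.4≤10.3, price 21≤30, fuel economy 45≥31).
S7: not dominated (best 0-60).
S8: not dominated.
S9: dominated by S4 (0-60 5.1≤9.7, price 47≤50, fuel economy 42≥26).
S10: not dominated (best price).
S11: not dominated.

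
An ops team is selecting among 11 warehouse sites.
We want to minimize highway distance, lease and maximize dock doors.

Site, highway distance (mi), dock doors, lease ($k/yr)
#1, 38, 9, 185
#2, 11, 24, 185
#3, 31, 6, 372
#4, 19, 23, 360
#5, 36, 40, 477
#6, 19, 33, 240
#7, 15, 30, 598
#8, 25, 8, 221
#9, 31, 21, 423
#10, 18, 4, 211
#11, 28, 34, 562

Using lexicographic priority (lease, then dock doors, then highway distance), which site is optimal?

First minimize lease: best is 185, kept {#1, #2}.
Then maximize dock doors: best is 24, kept {#2}.

#2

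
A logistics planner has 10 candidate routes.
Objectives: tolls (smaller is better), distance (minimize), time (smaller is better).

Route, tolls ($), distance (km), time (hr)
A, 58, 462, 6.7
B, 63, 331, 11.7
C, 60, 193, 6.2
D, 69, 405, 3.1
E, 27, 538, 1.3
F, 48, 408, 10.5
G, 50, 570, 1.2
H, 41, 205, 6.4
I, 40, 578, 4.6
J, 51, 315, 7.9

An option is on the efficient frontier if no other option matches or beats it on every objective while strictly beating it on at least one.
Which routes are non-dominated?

A: dominated by H (tolls 41≤58, distance 205≤462, time 6.4≤6.7).
B: dominated by C (tolls 60≤63, distance 193≤331, time 6.2≤11.7).
C: not dominated (best distance).
D: not dominated.
E: not dominated (best tolls).
F: dominated by H (tolls 41≤48, distance 205≤408, time 6.4≤10.5).
G: not dominated (best time).
H: not dominated.
I: dominated by E (tolls 27≤40, distance 538≤578, time 1.3≤4.6).
J: dominated by H (tolls 41≤51, distance 205≤315, time 6.4≤7.9).

C, D, E, G, H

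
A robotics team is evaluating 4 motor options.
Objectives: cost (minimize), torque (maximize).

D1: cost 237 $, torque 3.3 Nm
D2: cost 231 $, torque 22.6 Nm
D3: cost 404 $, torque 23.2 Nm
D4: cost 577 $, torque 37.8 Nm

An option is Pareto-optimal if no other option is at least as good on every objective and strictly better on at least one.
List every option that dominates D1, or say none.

D2

D2: cost 231≤237, torque 22.6≥3.3 — dominates D1.
Others (D3, D4) are each worse than D1 on at least one objective.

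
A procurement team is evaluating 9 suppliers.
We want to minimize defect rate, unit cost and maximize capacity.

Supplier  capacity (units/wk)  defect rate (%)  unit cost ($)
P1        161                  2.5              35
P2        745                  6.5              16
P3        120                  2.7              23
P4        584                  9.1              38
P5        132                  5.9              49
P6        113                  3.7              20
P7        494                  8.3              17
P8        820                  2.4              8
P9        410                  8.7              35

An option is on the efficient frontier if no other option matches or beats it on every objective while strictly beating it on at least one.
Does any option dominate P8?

No

P1: worse on capacity (161 vs 820).
P2: worse on capacity (745 vs 820).
P3: worse on capacity (120 vs 820).
P4: worse on capacity (584 vs 820).
P5: worse on capacity (132 vs 820).
P6: worse on capacity (113 vs 820).
P7: worse on capacity (494 vs 820).
P9: worse on capacity (410 vs 820).
No option is at least as good as P8 on every objective and strictly better on one.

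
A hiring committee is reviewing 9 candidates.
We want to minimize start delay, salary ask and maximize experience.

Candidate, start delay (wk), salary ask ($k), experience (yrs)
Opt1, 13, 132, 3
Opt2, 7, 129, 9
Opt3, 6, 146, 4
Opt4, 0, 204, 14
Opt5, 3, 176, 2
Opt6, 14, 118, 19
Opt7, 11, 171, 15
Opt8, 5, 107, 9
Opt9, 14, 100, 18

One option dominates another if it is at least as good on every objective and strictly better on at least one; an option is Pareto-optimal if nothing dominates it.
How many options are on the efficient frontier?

6

Opt1: dominated by Opt2 (start delay 7≤13, salary ask 129≤132, experience 9≥3).
Opt2: dominated by Opt8 (start delay 5≤7, salary ask 107≤129, experience 9≥9).
Opt3: dominated by Opt8 (start delay 5≤6, salary ask 107≤146, experience 9≥4).
Opt4: not dominated (best start delay).
Opt5: not dominated.
Opt6: not dominated (best experience).
Opt7: not dominated.
Opt8: not dominated.
Opt9: not dominated (best salary ask).
Pareto-optimal: Opt4, Opt5, Opt6, Opt7, Opt8, Opt9 → 6.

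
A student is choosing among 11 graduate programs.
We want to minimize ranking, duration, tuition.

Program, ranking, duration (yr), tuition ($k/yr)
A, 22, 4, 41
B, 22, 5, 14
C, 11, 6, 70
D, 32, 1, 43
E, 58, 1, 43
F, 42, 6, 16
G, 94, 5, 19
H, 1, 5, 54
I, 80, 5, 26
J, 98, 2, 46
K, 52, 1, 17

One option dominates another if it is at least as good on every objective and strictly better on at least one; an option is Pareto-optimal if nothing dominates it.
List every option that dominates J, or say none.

D: ranking 32≤98, duration 1≤2, tuition 43≤46 — dominates J.
E: ranking 58≤98, duration 1≤2, tuition 43≤46 — dominates J.
K: ranking 52≤98, duration 1≤2, tuition 17≤46 — dominates J.
Others (A, B, C, F, G, H, I) are each worse than J on at least one objective.

D, E, K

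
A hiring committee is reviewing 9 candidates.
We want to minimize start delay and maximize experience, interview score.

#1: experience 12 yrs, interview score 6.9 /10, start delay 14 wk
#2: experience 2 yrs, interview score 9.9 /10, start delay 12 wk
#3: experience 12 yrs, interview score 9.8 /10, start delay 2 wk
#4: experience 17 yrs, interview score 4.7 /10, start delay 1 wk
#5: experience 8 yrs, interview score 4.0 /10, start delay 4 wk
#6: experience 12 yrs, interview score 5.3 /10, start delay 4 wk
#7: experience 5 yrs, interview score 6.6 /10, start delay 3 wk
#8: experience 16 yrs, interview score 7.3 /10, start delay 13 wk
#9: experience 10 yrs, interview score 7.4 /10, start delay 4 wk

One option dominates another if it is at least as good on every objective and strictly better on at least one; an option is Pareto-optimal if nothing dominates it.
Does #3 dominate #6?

#3 vs #6: experience 12≥12, interview score 9.8≥5.3, start delay 2≤4 — #3 is at least as good on every objective with at least one strict improvement.

Yes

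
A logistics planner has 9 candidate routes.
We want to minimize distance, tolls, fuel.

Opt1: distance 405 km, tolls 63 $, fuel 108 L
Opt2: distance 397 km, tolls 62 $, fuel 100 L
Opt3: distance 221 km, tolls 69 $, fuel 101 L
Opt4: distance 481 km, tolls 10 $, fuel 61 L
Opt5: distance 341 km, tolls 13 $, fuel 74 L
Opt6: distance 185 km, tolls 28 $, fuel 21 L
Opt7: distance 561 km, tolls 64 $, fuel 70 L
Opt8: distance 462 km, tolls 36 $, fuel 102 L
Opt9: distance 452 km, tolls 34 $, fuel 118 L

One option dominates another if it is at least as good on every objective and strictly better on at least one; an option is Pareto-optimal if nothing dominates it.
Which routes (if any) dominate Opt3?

Opt6: distance 185≤221, tolls 28≤69, fuel 21≤101 — dominates Opt3.
Others (Opt1, Opt2, Opt4, Opt5, Opt7, Opt8, Opt9) are each worse than Opt3 on at least one objective.

Opt6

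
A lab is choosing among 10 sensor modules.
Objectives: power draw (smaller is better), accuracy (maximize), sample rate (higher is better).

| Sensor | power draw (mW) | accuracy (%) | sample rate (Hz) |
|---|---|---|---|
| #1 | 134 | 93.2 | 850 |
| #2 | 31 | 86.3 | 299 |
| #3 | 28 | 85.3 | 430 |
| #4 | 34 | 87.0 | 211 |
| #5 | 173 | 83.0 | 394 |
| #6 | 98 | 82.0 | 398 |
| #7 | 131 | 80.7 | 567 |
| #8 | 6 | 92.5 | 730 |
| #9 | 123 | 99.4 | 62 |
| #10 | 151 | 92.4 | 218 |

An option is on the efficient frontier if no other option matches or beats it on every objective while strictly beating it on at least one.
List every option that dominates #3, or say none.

#8: power draw 6≤28, accuracy 92.5≥85.3, sample rate 730≥430 — dominates #3.
Others (#1, #2, #4, #5, #6, #7, #9, #10) are each worse than #3 on at least one objective.

#8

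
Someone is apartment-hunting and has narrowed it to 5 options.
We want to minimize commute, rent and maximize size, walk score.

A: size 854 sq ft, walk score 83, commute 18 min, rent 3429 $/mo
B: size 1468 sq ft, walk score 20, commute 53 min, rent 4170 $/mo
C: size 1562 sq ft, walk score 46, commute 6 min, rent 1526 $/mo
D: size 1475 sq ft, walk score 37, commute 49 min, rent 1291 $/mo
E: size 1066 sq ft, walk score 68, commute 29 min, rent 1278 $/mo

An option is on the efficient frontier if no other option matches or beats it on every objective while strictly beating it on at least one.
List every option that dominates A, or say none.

B: worse on walk score (20 vs 83).
C: worse on walk score (46 vs 83).
D: worse on walk score (37 vs 83).
E: worse on walk score (68 vs 83).
No option dominates A.

none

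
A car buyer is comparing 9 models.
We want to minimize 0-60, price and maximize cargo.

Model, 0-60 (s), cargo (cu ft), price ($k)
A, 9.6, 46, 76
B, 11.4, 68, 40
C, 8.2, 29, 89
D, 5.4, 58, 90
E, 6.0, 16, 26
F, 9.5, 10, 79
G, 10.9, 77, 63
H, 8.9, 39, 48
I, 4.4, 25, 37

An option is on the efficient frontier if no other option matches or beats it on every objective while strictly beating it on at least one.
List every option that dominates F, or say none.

E, H, I

E: 0-60 6.0≤9.5, cargo 16≥10, price 26≤79 — dominates F.
H: 0-60 8.9≤9.5, cargo 39≥10, price 48≤79 — dominates F.
I: 0-60 4.4≤9.5, cargo 25≥10, price 37≤79 — dominates F.
Others (A, B, C, D, G) are each worse than F on at least one objective.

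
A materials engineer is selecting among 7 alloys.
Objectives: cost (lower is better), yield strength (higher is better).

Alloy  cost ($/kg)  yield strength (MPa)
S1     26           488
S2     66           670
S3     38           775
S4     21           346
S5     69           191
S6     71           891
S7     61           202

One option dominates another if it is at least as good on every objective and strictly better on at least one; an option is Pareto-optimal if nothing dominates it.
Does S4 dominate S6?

No

S4 vs S6: S4 is worse on yield strength (346 vs 891), so it does not dominate S6.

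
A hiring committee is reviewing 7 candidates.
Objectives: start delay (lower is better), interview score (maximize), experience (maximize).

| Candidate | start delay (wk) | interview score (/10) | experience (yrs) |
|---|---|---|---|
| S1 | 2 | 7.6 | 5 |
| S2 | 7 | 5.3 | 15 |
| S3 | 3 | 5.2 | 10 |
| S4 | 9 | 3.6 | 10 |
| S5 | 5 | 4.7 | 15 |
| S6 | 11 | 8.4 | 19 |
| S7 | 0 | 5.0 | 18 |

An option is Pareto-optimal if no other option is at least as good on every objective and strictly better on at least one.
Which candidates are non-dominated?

S1, S2, S3, S6, S7

S1: not dominated.
S2: not dominated.
S3: not dominated.
S4: dominated by S2 (start delay 7≤9, interview score 5.3≥3.6, experience 15≥10).
S5: dominated by S7 (start delay 0≤5, interview score 5.0≥4.7, experience 18≥15).
S6: not dominated (best interview score).
S7: not dominated (best start delay).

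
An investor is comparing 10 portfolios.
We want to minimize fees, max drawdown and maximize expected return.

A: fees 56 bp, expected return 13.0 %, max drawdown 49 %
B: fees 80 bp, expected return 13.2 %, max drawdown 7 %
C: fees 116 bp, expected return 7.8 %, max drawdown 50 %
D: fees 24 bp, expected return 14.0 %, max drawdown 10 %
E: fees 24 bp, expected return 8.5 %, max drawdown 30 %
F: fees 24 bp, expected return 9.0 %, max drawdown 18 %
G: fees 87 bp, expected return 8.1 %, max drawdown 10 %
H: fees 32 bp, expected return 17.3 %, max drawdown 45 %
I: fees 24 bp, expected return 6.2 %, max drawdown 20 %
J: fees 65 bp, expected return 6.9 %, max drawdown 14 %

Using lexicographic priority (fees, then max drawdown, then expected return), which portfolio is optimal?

First minimize fees: best is 24, kept {D, E, F, I}.
Then minimize max drawdown: best is 10, kept {D}.

D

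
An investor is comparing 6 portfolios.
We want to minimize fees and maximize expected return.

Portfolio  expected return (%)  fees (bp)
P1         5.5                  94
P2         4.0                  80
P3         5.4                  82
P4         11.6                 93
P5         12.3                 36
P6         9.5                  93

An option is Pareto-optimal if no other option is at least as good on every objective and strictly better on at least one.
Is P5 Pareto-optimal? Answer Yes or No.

Yes

P1: worse on expected return (5.5 vs 12.3).
P2: worse on expected return (4.0 vs 12.3).
P3: worse on expected return (5.4 vs 12.3).
P4: worse on expected return (11.6 vs 12.3).
P6: worse on expected return (9.5 vs 12.3).
No option is at least as good as P5 on every objective and strictly better on one.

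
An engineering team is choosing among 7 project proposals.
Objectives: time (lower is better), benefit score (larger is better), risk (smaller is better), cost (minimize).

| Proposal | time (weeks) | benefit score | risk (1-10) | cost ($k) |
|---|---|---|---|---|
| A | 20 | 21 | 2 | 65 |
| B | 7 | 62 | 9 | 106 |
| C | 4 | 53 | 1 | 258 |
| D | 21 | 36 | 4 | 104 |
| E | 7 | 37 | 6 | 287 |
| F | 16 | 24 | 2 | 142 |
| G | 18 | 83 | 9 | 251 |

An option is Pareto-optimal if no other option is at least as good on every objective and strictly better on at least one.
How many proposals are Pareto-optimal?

6

A: not dominated (best cost).
B: not dominated.
C: not dominated (best time).
D: not dominated.
E: dominated by C (time 4≤7, benefit score 53≥37, risk 1≤6, cost 258≤287).
F: not dominated.
G: not dominated (best benefit score).
Pareto-optimal: A, B, C, D, F, G → 6.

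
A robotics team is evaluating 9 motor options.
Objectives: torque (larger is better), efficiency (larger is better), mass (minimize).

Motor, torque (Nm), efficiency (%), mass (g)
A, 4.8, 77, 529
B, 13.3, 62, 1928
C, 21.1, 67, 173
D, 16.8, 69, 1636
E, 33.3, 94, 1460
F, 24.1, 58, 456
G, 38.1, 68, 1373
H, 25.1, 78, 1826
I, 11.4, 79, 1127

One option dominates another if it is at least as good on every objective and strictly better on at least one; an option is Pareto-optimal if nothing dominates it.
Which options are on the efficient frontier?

A: not dominated.
B: dominated by C (torque 21.1≥13.3, efficiency 67≥62, mass 173≤1928).
C: not dominated (best mass).
D: dominated by E (torque 33.3≥16.8, efficiency 94≥69, mass 1460≤1636).
E: not dominated (best efficiency).
F: not dominated.
G: not dominated (best torque).
H: dominated by E (torque 33.3≥25.1, efficiency 94≥78, mass 1460≤1826).
I: not dominated.

A, C, E, F, G, I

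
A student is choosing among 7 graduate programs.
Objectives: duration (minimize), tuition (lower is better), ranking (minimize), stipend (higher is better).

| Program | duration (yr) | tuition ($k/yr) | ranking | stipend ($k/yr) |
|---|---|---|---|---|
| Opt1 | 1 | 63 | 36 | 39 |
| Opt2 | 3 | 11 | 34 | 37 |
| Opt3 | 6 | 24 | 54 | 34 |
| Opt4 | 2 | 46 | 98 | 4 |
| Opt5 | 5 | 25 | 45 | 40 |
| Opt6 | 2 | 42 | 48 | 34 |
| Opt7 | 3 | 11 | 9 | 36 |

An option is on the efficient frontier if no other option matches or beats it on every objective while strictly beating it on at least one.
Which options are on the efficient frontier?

Opt1, Opt2, Opt5, Opt6, Opt7

Opt1: not dominated (best duration).
Opt2: not dominated.
Opt3: dominated by Opt2 (duration 3≤6, tuition 11≤24, ranking 34≤54, stipend 37≥34).
Opt4: dominated by Opt6 (duration 2≤2, tuition 42≤46, ranking 48≤98, stipend 34≥4).
Opt5: not dominated (best stipend).
Opt6: not dominated.
Opt7: not dominated (best ranking).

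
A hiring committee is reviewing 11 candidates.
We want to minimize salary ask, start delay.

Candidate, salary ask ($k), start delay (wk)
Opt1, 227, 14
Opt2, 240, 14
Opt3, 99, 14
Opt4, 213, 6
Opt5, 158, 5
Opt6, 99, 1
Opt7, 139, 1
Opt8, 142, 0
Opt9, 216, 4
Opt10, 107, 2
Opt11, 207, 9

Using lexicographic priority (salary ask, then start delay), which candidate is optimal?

First minimize salary ask: best is 99, kept {Opt3, Opt6}.
Then minimize start delay: best is 1, kept {Opt6}.

Opt6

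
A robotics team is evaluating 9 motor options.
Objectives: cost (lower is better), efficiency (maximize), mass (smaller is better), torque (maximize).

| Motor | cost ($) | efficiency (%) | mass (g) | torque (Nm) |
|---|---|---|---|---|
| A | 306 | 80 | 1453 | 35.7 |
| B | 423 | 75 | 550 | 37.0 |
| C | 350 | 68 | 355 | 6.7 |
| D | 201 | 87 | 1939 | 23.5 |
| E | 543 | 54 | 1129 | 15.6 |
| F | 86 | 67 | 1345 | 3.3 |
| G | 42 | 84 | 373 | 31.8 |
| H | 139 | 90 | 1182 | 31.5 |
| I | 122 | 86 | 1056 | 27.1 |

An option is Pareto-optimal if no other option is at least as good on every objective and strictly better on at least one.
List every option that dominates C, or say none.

A: worse on mass (1453 vs 355).
B: worse on cost (423 vs 350).
D: worse on mass (1939 vs 355).
E: worse on cost (543 vs 350).
F: worse on efficiency (67 vs 68).
G: worse on mass (373 vs 355).
H: worse on mass (1182 vs 355).
I: worse on mass (1056 vs 355).
No option dominates C.

none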